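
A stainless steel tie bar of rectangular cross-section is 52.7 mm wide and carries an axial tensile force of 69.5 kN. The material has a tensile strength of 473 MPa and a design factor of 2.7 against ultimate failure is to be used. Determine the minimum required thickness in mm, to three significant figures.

t = 7.53 mm

σ_allow = 473/2.7 = 175.2 MPa.
Required area A = F/σ_allow = 69500/175.2 = 396.7 mm².
t = A/w = 396.7/52.7 = 7.528 mm.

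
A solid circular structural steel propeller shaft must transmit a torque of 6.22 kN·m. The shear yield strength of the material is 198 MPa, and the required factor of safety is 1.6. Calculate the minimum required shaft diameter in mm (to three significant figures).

Allowable shear stress τ_allow = 198/1.6 = 123.8 MPa.
For a solid shaft τ = 16T/(πd³), so d³ = 16T/(π τ_allow) = 16×6220000/(π×123.8) = 256000 mm³.
d = (256000)^(1/3) = 63.49 mm.

d = 63.5 mm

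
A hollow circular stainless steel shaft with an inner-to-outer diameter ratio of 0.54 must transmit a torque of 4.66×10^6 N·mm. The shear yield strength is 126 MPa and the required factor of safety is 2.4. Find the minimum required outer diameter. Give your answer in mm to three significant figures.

τ_allow = 126/2.4 = 52.50 MPa.
For a hollow shaft τ = 16T/[πd_o³(1−k⁴)] with k = 0.54, so 1−k⁴ = 0.9150.
d_o³ = 16T/[π τ_allow (1−k⁴)] = 16×4660000/(π×52.50×0.9150) = 494100 mm³.
d_o = 79.06 mm.

d_o = 79.1 mm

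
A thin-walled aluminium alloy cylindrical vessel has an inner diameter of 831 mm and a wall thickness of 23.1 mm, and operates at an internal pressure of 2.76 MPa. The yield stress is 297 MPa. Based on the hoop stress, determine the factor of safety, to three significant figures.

n = 5.98

σ_h = pD/(2t) = 2.76×831/(2×23.1) = 49.64 MPa.
n = 297/49.64 = 5.983.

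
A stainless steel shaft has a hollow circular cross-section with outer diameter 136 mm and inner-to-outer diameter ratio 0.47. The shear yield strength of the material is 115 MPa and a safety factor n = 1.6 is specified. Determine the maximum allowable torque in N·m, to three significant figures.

T_allow = 33800 N·m

τ_allow = 115/1.6 = 71.88 MPa.
For a hollow shaft T_allow = τ_allow·πd_o³(1−k⁴)/16 with 1−k⁴ = 0.9512, so πd_o³(1−k⁴)/16 = 469800 mm³.
T_allow = 71.88×469800 = 3.377×10^7 N·mm = 33770 N·m.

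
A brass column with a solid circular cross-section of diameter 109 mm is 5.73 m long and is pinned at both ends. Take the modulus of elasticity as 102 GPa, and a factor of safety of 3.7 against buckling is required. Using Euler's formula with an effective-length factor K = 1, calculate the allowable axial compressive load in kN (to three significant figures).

P_allow = 57.4 kN

I = πd⁴/64 = π×109⁴/64 = 6.929×10^6 mm⁴.
Effective length L_e = KL = 1×5.73 m = 5730 mm.
Euler critical load P_cr = π²EI/L_e² = π²×102000×6.929×10^6/5730² = 212500 N.
P_allow = P_cr/n = 212500/3.7 = 57420 N.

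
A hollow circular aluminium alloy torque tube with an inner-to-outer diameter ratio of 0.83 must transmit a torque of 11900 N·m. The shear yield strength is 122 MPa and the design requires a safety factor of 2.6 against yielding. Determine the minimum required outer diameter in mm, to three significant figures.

d_o = 135 mm

τ_allow = 122/2.6 = 46.92 MPa.
For a hollow shaft τ = 16T/[πd_o³(1−k⁴)] with k = 0.83, so 1−k⁴ = 0.5254.
d_o³ = 16T/[π τ_allow (1−k⁴)] = 16×1.1900×10^7/(π×46.92×0.5254) = 2.458×10^6 mm³.
d_o = 135.0 mm.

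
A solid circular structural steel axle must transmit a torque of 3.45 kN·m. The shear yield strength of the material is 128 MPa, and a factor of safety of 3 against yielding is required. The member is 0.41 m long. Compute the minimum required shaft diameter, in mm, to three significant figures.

Allowable shear stress τ_allow = 128/3 = 42.67 MPa.
For a solid shaft τ = 16T/(πd³), so d³ = 16T/(π τ_allow) = 16×3450000/(π×42.67) = 411800 mm³.
d = (411800)^(1/3) = 74.40 mm.

d = 74.4 mm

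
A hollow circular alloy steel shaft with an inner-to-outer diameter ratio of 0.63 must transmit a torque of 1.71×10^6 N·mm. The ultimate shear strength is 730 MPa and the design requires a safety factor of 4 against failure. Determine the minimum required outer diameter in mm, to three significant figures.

τ_allow = 730/4 = 182.5 MPa.
For a hollow shaft τ = 16T/[πd_o³(1−k⁴)] with k = 0.63, so 1−k⁴ = 0.8425.
d_o³ = 16T/[π τ_allow (1−k⁴)] = 16×1710000/(π×182.5×0.8425) = 56640 mm³.
d_o = 38.40 mm.

d_o = 38.4 mm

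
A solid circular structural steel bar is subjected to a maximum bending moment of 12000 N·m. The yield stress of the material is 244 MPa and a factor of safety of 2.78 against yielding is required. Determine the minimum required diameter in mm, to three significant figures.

σ_allow = 244/2.78 = 87.77 MPa.
For a solid circular section σ = 32M/(πd³), so d³ = 32M/(π σ_allow) = 32×1.2000×10^7/(π×87.77) = 1.393×10^6 mm³.
d = 111.7 mm.

d = 112 mm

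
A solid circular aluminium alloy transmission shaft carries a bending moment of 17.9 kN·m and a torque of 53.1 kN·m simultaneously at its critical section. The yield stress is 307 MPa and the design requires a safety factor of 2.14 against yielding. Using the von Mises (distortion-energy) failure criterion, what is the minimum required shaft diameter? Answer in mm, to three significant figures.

d = 152 mm

σ_allow = σ_y/n = 307/2.14 = 143.5 MPa.
For a solid shaft σ_b = 32M/(πd³) and τ = 16T/(πd³), so the von Mises stress is σ' = (16/πd³)·√(4M²+3T²).
√(4M²+3T²) = √(4×(1.790×10^7)² + 3×(5.310×10^7)²) = 9.869×10^7 N·mm.
d³ = 16×9.869×10^7/(π×143.5) = 3.504×10^6 mm³.
d = 151.9 mm.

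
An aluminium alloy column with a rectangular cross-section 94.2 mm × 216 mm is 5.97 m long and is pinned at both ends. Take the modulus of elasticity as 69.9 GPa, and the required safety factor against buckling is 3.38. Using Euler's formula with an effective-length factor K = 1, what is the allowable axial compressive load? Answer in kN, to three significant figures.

Buckling occurs about the weak axis: I_min = h·b³/12 = 216×94.2³/12 = 1.505×10^7 mm⁴ (b = 94.2 mm is the smaller dimension).
Effective length L_e = KL = 1×5.97 m = 5970 mm.
Euler critical load P_cr = π²EI/L_e² = π²×69900×1.505×10^7/5970² = 291200 N.
P_allow = P_cr/n = 291200/3.38 = 86170 N.

P_allow = 86.2 kN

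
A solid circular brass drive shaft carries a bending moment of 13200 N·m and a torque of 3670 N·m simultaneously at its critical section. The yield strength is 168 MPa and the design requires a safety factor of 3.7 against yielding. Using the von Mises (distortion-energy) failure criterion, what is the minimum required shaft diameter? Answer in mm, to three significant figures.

d = 145 mm

σ_allow = σ_y/n = 168/3.7 = 45.41 MPa.
For a solid shaft σ_b = 32M/(πd³) and τ = 16T/(πd³), so the von Mises stress is σ' = (16/πd³)·√(4M²+3T²).
√(4M²+3T²) = √(4×(1.320×10^7)² + 3×(3.670×10^6)²) = 2.715×10^7 N·mm.
d³ = 16×2.715×10^7/(π×45.41) = 3.046×10^6 mm³.
d = 145.0 mm.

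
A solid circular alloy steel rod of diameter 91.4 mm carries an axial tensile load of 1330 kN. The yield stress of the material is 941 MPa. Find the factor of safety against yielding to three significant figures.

A = πd²/4 = 6561 mm².
σ = F/A = 1330000/6561 = 202.7 MPa.
n = 941/202.7 = 4.642.

n = 4.64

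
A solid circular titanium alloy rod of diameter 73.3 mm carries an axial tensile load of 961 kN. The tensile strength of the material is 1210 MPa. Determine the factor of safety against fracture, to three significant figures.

A = πd²/4 = 4220 mm².
σ = F/A = 961000/4220 = 227.7 MPa.
n = 1210/227.7 = 5.313.

n = 5.31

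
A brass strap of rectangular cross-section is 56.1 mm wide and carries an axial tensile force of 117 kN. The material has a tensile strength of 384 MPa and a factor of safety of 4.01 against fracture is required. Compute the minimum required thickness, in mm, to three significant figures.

σ_allow = 384/4.01 = 95.76 MPa.
Required area A = F/σ_allow = 117000/95.76 = 1222 mm².
t = A/w = 1222/56.1 = 21.78 mm.

t = 21.8 mm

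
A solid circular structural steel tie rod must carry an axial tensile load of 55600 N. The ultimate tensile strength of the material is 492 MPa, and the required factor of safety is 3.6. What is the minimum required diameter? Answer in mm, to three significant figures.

d = 22.8 mm

Allowable stress σ_allow = 492/3.6 = 136.7 MPa.
Required area A = F/σ_allow = 55600/136.7 = 406.8 mm².
A = πd²/4 → d = √(4A/π) = 22.76 mm.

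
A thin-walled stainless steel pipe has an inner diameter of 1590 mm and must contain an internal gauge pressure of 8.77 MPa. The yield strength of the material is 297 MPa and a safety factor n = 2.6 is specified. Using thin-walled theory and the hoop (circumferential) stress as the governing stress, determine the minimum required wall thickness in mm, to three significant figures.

σ_allow = 297/2.6 = 114.2 MPa.
Hoop stress σ_h = pD/(2t), so t = pD/(2σ_allow) = 8.77×1590/(2×114.2) = 61.04 mm.

t = 61.0 mm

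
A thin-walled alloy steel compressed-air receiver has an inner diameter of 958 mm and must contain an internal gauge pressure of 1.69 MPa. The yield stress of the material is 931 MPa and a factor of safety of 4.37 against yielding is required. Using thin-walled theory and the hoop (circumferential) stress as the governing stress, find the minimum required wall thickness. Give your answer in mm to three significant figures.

t = 3.80 mm

σ_allow = 931/4.37 = 213.0 MPa.
Hoop stress σ_h = pD/(2t), so t = pD/(2σ_allow) = 1.69×958/(2×213.0) = 3.800 mm.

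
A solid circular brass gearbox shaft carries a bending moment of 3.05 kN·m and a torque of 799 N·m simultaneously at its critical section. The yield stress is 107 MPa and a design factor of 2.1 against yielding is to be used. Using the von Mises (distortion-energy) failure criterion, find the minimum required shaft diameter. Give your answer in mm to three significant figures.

σ_allow = σ_y/n = 107/2.1 = 50.95 MPa.
For a solid shaft σ_b = 32M/(πd³) and τ = 16T/(πd³), so the von Mises stress is σ' = (16/πd³)·√(4M²+3T²).
√(4M²+3T²) = √(4×(3.050×10^6)² + 3×(799000)²) = 6.255×10^6 N·mm.
d³ = 16×6.255×10^6/(π×50.95) = 625200 mm³.
d = 85.51 mm.

d = 85.5 mm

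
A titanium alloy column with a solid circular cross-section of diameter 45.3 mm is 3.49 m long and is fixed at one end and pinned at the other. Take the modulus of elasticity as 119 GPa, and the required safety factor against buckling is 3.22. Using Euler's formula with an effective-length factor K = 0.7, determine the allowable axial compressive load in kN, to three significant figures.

I = πd⁴/64 = π×45.3⁴/64 = 206700 mm⁴.
Effective length L_e = KL = 0.7×3.49 m = 2443 mm.
Euler critical load P_cr = π²EI/L_e² = π²×119000×206700/2443² = 40680 N.
P_allow = P_cr/n = 40680/3.22 = 12630 N.

P_allow = 12.6 kN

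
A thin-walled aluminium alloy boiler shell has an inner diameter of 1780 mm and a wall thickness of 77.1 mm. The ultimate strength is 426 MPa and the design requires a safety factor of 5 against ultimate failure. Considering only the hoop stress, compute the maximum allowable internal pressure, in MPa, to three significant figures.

p_allow = 7.38 MPa

σ_allow = 426/5 = 85.20 MPa.
σ_h = pD/(2t) → p_allow = 2σ_allow t/D = 2×85.20×77.1/1780 = 7.381 MPa.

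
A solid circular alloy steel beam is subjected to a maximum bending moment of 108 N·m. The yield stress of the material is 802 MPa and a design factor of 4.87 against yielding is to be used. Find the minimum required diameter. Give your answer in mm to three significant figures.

σ_allow = 802/4.87 = 164.7 MPa.
For a solid circular section σ = 32M/(πd³), so d³ = 32M/(π σ_allow) = 32×108000/(π×164.7) = 6680 mm³.
d = 18.83 mm.

d = 18.8 mm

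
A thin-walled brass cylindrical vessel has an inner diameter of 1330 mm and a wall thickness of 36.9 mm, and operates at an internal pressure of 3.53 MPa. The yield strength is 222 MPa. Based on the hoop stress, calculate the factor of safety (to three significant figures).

σ_h = pD/(2t) = 3.53×1330/(2×36.9) = 63.62 MPa.
n = 222/63.62 = 3.490.

n = 3.49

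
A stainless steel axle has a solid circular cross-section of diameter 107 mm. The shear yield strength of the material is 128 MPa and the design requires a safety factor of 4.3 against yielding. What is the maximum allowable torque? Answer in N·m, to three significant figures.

T_allow = 7160 N·m

τ_allow = 128/4.3 = 29.77 MPa.
For a solid shaft T_allow = τ_allow·πd³/16; πd³/16 = π×107³/16 = 240500 mm³.
T_allow = 29.77×240500 = 7.160×10^6 N·mm = 7160 N·m.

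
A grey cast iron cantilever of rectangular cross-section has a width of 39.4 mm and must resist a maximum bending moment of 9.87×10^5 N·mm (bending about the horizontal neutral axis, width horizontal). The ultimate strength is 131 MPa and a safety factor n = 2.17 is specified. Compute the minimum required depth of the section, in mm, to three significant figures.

h = 49.9 mm

σ_allow = 131/2.17 = 60.37 MPa.
For a rectangular section σ = 6M/(bh²), so h² = 6M/(b σ_allow) = 6×987000/(39.4×60.37) = 2490 mm².
h = 49.90 mm.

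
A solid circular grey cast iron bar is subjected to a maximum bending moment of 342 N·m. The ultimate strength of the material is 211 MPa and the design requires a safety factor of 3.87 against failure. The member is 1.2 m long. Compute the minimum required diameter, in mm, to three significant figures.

σ_allow = 211/3.87 = 54.52 MPa.
For a solid circular section σ = 32M/(πd³), so d³ = 32M/(π σ_allow) = 32×342000/(π×54.52) = 63890 mm³.
d = 39.98 mm.

d = 40.0 mm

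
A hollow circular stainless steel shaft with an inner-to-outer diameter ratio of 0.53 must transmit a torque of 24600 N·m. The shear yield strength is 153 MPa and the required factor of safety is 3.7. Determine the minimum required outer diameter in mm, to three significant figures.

τ_allow = 153/3.7 = 41.35 MPa.
For a hollow shaft τ = 16T/[πd_o³(1−k⁴)] with k = 0.53, so 1−k⁴ = 0.9211.
d_o³ = 16T/[π τ_allow (1−k⁴)] = 16×2.4600×10^7/(π×41.35×0.9211) = 3.289×10^6 mm³.
d_o = 148.7 mm.

d_o = 149 mm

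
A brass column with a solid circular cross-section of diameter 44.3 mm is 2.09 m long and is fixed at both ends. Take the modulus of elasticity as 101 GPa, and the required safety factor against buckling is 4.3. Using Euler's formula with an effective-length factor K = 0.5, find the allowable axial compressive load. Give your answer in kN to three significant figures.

P_allow = 40.1 kN

I = πd⁴/64 = π×44.3⁴/64 = 189100 mm⁴.
Effective length L_e = KL = 0.5×2.09 m = 1045 mm.
Euler critical load P_cr = π²EI/L_e² = π²×101000×189100/1045² = 172600 N.
P_allow = P_cr/n = 172600/4.3 = 40130 N.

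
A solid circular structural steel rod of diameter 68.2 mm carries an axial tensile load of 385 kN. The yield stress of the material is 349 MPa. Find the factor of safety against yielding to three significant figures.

n = 3.31

A = πd²/4 = 3653 mm².
σ = F/A = 385000/3653 = 105.4 MPa.
n = 349/105.4 = 3.311.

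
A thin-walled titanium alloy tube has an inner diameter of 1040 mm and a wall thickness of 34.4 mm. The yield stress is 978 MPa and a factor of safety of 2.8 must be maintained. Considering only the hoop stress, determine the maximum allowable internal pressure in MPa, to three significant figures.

p_allow = 23.1 MPa

σ_allow = 978/2.8 = 349.3 MPa.
σ_h = pD/(2t) → p_allow = 2σ_allow t/D = 2×349.3×34.4/1040 = 23.11 MPa.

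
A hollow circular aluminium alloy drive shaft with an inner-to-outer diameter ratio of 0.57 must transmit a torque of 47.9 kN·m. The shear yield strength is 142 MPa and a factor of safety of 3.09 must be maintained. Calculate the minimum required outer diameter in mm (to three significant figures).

d_o = 181 mm

τ_allow = 142/3.09 = 45.95 MPa.
For a hollow shaft τ = 16T/[πd_o³(1−k⁴)] with k = 0.57, so 1−k⁴ = 0.8944.
d_o³ = 16T/[π τ_allow (1−k⁴)] = 16×4.7900×10^7/(π×45.95×0.8944) = 5.935×10^6 mm³.
d_o = 181.1 mm.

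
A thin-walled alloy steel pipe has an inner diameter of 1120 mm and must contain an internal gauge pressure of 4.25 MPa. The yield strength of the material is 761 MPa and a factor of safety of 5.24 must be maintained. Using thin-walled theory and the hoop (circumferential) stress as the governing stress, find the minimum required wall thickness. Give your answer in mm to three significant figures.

σ_allow = 761/5.24 = 145.2 MPa.
Hoop stress σ_h = pD/(2t), so t = pD/(2σ_allow) = 4.25×1120/(2×145.2) = 16.39 mm.

t = 16.4 mm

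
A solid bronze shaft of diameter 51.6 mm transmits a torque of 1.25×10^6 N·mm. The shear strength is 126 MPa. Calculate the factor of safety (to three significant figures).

τ = 16T/(πd³) = 16×1250000/(π×51.6³) = 46.34 MPa.
n = τ_limit/τ = 126/46.34 = 2.719.

n = 2.72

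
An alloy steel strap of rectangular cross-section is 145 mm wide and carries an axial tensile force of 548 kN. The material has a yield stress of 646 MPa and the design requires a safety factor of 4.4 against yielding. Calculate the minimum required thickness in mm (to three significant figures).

σ_allow = 646/4.4 = 146.8 MPa.
Required area A = F/σ_allow = 548000/146.8 = 3733 mm².
t = A/w = 3733/145 = 25.74 mm.

t = 25.7 mm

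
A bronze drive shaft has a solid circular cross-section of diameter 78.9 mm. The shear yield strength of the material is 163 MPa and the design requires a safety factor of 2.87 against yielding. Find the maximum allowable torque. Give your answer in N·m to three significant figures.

τ_allow = 163/2.87 = 56.79 MPa.
For a solid shaft T_allow = τ_allow·πd³/16; πd³/16 = π×78.9³/16 = 96440 mm³.
T_allow = 56.79×96440 = 5.477×10^6 N·mm = 5477 N·m.

T_allow = 5480 N·m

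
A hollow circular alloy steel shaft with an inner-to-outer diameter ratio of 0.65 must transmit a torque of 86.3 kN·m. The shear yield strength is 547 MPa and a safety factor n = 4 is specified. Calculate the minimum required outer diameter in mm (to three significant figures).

d_o = 158 mm

τ_allow = 547/4 = 136.8 MPa.
For a hollow shaft τ = 16T/[πd_o³(1−k⁴)] with k = 0.65, so 1−k⁴ = 0.8215.
d_o³ = 16T/[π τ_allow (1−k⁴)] = 16×8.6300×10^7/(π×136.8×0.8215) = 3.912×10^6 mm³.
d_o = 157.6 mm.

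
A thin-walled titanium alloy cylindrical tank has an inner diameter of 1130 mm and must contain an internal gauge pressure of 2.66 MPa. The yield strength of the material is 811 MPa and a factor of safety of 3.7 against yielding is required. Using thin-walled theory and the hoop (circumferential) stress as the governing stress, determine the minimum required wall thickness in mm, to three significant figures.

σ_allow = 811/3.7 = 219.2 MPa.
Hoop stress σ_h = pD/(2t), so t = pD/(2σ_allow) = 2.66×1130/(2×219.2) = 6.857 mm.

t = 6.86 mm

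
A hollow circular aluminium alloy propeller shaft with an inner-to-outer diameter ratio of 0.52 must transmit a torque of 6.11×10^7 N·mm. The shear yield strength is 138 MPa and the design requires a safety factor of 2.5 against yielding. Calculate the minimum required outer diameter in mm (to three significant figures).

τ_allow = 138/2.5 = 55.20 MPa.
For a hollow shaft τ = 16T/[πd_o³(1−k⁴)] with k = 0.52, so 1−k⁴ = 0.9269.
d_o³ = 16T/[π τ_allow (1−k⁴)] = 16×6.1100×10^7/(π×55.20×0.9269) = 6.082×10^6 mm³.
d_o = 182.5 mm.

d_o = 183 mm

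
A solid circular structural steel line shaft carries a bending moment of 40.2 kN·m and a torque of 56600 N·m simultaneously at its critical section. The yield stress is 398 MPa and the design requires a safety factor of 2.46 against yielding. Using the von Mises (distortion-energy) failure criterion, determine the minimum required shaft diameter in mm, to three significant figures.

d = 159 mm

σ_allow = σ_y/n = 398/2.46 = 161.8 MPa.
For a solid shaft σ_b = 32M/(πd³) and τ = 16T/(πd³), so the von Mises stress is σ' = (16/πd³)·√(4M²+3T²).
√(4M²+3T²) = √(4×(4.020×10^7)² + 3×(5.660×10^7)²) = 1.268×10^8 N·mm.
d³ = 16×1.268×10^8/(π×161.8) = 3.991×10^6 mm³.
d = 158.6 mm.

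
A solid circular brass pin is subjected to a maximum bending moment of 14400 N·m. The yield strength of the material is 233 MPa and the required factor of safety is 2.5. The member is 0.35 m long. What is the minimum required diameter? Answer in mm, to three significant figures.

σ_allow = 233/2.5 = 93.20 MPa.
For a solid circular section σ = 32M/(πd³), so d³ = 32M/(π σ_allow) = 32×1.4400×10^7/(π×93.20) = 1.574×10^6 mm³.
d = 116.3 mm.

d = 116 mm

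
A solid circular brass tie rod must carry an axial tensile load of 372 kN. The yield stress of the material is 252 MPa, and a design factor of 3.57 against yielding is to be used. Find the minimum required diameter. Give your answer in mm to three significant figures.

d = 81.9 mm

Allowable stress σ_allow = 252/3.57 = 70.59 MPa.
Required area A = F/σ_allow = 372000/70.59 = 5270 mm².
A = πd²/4 → d = √(4A/π) = 81.91 mm.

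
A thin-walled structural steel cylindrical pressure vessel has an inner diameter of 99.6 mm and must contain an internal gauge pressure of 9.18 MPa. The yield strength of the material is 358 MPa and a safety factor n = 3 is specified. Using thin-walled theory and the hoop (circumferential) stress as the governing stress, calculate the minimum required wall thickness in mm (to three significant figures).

σ_allow = 358/3 = 119.3 MPa.
Hoop stress σ_h = pD/(2t), so t = pD/(2σ_allow) = 9.18×99.6/(2×119.3) = 3.831 mm.

t = 3.83 mm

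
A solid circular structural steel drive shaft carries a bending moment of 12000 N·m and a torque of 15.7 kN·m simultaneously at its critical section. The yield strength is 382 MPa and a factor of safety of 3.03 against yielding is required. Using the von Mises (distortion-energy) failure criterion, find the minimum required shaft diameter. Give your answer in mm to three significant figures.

σ_allow = σ_y/n = 382/3.03 = 126.1 MPa.
For a solid shaft σ_b = 32M/(πd³) and τ = 16T/(πd³), so the von Mises stress is σ' = (16/πd³)·√(4M²+3T²).
√(4M²+3T²) = √(4×(1.200×10^7)² + 3×(1.570×10^7)²) = 3.627×10^7 N·mm.
d³ = 16×3.627×10^7/(π×126.1) = 1.465×10^6 mm³.
d = 113.6 mm.

d = 114 mm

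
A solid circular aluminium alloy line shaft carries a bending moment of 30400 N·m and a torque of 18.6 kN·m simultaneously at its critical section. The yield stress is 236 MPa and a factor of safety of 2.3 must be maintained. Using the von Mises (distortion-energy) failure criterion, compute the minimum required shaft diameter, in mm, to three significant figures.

σ_allow = σ_y/n = 236/2.3 = 102.6 MPa.
For a solid shaft σ_b = 32M/(πd³) and τ = 16T/(πd³), so the von Mises stress is σ' = (16/πd³)·√(4M²+3T²).
√(4M²+3T²) = √(4×(3.040×10^7)² + 3×(1.860×10^7)²) = 6.881×10^7 N·mm.
d³ = 16×6.881×10^7/(π×102.6) = 3.415×10^6 mm³.
d = 150.6 mm.

d = 151 mm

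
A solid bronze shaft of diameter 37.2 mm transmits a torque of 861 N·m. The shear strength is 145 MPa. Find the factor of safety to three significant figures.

n = 1.70

τ = 16T/(πd³) = 16×861000/(π×37.2³) = 85.18 MPa.
n = τ_limit/τ = 145/85.18 = 1.702.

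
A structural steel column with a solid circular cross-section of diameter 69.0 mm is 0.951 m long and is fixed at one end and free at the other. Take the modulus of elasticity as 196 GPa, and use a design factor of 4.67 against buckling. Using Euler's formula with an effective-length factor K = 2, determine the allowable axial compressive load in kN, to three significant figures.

P_allow = 127 kN

I = πd⁴/64 = π×69.0⁴/64 = 1.113×10^6 mm⁴.
Effective length L_e = KL = 2×0.951 m = 1902 mm.
Euler critical load P_cr = π²EI/L_e² = π²×196000×1.113×10^6/1902² = 595000 N.
P_allow = P_cr/n = 595000/4.67 = 127400 N.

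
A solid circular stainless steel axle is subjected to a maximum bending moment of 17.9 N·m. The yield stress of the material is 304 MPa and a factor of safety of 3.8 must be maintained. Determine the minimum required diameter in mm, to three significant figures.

σ_allow = 304/3.8 = 80.00 MPa.
For a solid circular section σ = 32M/(πd³), so d³ = 32M/(π σ_allow) = 32×17900/(π×80.00) = 2279 mm³.
d = 13.16 mm.

d = 13.2 mm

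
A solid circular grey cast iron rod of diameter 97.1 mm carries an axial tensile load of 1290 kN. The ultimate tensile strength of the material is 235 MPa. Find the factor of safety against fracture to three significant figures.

n = 1.35

A = πd²/4 = 7405 mm².
σ = F/A = 1290000/7405 = 174.2 MPa.
n = 235/174.2 = 1.349.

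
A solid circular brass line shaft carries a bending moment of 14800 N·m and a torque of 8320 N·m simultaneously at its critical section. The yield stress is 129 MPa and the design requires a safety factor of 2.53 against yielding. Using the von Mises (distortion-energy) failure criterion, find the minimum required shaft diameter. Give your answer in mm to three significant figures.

d = 149 mm

σ_allow = σ_y/n = 129/2.53 = 50.99 MPa.
For a solid shaft σ_b = 32M/(πd³) and τ = 16T/(πd³), so the von Mises stress is σ' = (16/πd³)·√(4M²+3T²).
√(4M²+3T²) = √(4×(1.480×10^7)² + 3×(8.320×10^6)²) = 3.292×10^7 N·mm.
d³ = 16×3.292×10^7/(π×50.99) = 3.288×10^6 mm³.
d = 148.7 mm.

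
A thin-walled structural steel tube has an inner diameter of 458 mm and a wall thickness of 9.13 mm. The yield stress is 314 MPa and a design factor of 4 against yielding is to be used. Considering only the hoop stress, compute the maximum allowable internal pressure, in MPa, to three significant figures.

σ_allow = 314/4 = 78.50 MPa.
σ_h = pD/(2t) → p_allow = 2σ_allow t/D = 2×78.50×9.13/458 = 3.130 MPa.

p_allow = 3.13 MPa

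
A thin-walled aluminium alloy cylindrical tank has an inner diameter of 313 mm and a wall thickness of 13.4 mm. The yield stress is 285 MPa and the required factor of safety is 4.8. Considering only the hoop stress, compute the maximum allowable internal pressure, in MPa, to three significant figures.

σ_allow = 285/4.8 = 59.38 MPa.
σ_h = pD/(2t) → p_allow = 2σ_allow t/D = 2×59.38×13.4/313 = 5.084 MPa.

p_allow = 5.08 MPa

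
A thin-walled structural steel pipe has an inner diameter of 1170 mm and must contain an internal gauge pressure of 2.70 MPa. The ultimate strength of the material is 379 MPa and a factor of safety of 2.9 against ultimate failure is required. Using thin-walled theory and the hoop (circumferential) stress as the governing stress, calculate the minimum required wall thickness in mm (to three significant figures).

σ_allow = 379/2.9 = 130.7 MPa.
Hoop stress σ_h = pD/(2t), so t = pD/(2σ_allow) = 2.70×1170/(2×130.7) = 12.09 mm.

t = 12.1 mm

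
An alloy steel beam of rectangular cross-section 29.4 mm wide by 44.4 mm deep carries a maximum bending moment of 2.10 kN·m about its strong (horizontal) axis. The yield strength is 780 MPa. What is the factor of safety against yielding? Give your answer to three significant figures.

Section modulus S = bh²/6 = 29.4×44.4²/6 = 9660 mm³.
σ = M/S = 2100000/9660 = 217.4 MPa.
n = 780/217.4 = 3.588.

n = 3.59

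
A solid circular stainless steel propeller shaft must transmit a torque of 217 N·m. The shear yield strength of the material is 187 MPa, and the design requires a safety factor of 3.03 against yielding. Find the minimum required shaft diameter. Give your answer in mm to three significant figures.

Allowable shear stress τ_allow = 187/3.03 = 61.72 MPa.
For a solid shaft τ = 16T/(πd³), so d³ = 16T/(π τ_allow) = 16×217000/(π×61.72) = 17910 mm³.
d = (17910)^(1/3) = 26.16 mm.

d = 26.2 mm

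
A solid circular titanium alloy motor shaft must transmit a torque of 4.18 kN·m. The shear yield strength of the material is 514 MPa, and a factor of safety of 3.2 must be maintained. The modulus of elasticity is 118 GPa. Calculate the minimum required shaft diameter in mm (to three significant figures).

d = 51.0 mm

Allowable shear stress τ_allow = 514/3.2 = 160.6 MPa.
For a solid shaft τ = 16T/(πd³), so d³ = 16T/(π τ_allow) = 16×4180000/(π×160.6) = 132500 mm³.
d = (132500)^(1/3) = 50.99 mm.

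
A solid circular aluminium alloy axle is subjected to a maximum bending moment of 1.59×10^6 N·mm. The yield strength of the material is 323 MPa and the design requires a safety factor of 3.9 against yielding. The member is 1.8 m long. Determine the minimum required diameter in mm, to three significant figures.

σ_allow = 323/3.9 = 82.82 MPa.
For a solid circular section σ = 32M/(πd³), so d³ = 32M/(π σ_allow) = 32×1590000/(π×82.82) = 195600 mm³.
d = 58.04 mm.

d = 58.0 mm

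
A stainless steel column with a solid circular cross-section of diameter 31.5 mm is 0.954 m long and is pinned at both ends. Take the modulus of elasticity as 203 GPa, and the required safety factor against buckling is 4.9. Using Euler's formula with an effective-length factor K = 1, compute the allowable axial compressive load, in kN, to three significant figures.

I = πd⁴/64 = π×31.5⁴/64 = 48330 mm⁴.
Effective length L_e = KL = 1×0.954 m = 954.0 mm.
Euler critical load P_cr = π²EI/L_e² = π²×203000×48330/954.0² = 106400 N.
P_allow = P_cr/n = 106400/4.9 = 21710 N.

P_allow = 21.7 kN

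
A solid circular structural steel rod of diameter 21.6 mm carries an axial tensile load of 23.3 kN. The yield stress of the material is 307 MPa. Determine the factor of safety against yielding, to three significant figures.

A = πd²/4 = 366.4 mm².
σ = F/A = 23300/366.4 = 63.59 MPa.
n = 307/63.59 = 4.828.

n = 4.83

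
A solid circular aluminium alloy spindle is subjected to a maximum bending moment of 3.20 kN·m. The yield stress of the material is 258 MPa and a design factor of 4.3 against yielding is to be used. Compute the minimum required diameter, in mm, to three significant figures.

d = 81.6 mm

σ_allow = 258/4.3 = 60.00 MPa.
For a solid circular section σ = 32M/(πd³), so d³ = 32M/(π σ_allow) = 32×3200000/(π×60.00) = 543200 mm³.
d = 81.60 mm.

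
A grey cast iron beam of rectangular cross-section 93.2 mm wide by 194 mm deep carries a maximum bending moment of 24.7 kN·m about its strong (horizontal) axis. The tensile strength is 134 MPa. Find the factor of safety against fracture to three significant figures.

n = 3.17

Section modulus S = bh²/6 = 93.2×194²/6 = 584600 mm³.
σ = M/S = 2.4700×10^7/584600 = 42.25 MPa.
n = 134/42.25 = 3.172.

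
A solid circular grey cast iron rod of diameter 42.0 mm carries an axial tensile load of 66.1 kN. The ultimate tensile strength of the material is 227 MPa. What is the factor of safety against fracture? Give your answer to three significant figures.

A = πd²/4 = 1385 mm².
σ = F/A = 66100/1385 = 47.71 MPa.
n = 227/47.71 = 4.758.

n = 4.76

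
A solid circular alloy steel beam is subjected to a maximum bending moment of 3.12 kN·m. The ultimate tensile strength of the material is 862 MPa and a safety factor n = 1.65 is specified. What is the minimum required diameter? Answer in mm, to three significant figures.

σ_allow = 862/1.65 = 522.4 MPa.
For a solid circular section σ = 32M/(πd³), so d³ = 32M/(π σ_allow) = 32×3120000/(π×522.4) = 60830 mm³.
d = 39.33 mm.

d = 39.3 mm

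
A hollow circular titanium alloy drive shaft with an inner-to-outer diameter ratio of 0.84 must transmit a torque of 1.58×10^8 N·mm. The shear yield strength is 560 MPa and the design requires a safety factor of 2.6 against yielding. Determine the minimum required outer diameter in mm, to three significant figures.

d_o = 195 mm

τ_allow = 560/2.6 = 215.4 MPa.
For a hollow shaft τ = 16T/[πd_o³(1−k⁴)] with k = 0.84, so 1−k⁴ = 0.5021.
d_o³ = 16T/[π τ_allow (1−k⁴)] = 16×1.5800×10^8/(π×215.4×0.5021) = 7.440×10^6 mm³.
d_o = 195.2 mm.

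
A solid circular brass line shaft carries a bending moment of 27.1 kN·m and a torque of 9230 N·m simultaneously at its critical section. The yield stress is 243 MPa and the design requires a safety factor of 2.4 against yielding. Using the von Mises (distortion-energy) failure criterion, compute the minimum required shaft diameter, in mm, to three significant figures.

d = 142 mm

σ_allow = σ_y/n = 243/2.4 = 101.2 MPa.
For a solid shaft σ_b = 32M/(πd³) and τ = 16T/(πd³), so the von Mises stress is σ' = (16/πd³)·√(4M²+3T²).
√(4M²+3T²) = √(4×(2.710×10^7)² + 3×(9.230×10^6)²) = 5.651×10^7 N·mm.
d³ = 16×5.651×10^7/(π×101.2) = 2.842×10^6 mm³.
d = 141.7 mm.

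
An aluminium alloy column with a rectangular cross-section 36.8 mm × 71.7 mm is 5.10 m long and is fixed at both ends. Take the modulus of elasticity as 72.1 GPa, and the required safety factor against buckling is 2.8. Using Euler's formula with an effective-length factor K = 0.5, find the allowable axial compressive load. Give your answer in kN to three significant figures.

P_allow = 11.6 kN

Buckling occurs about the weak axis: I_min = h·b³/12 = 71.7×36.8³/12 = 297800 mm⁴ (b = 36.8 mm is the smaller dimension).
Effective length L_e = KL = 0.5×5.10 m = 2550 mm.
Euler critical load P_cr = π²EI/L_e² = π²×72100×297800/2550² = 32590 N.
P_allow = P_cr/n = 32590/2.8 = 11640 N.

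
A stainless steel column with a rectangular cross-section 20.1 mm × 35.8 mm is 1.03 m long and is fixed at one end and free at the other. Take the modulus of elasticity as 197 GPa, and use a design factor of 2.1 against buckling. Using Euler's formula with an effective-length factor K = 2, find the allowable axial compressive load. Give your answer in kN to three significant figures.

P_allow = 5.29 kN

Buckling occurs about the weak axis: I_min = h·b³/12 = 35.8×20.1³/12 = 24230 mm⁴ (b = 20.1 mm is the smaller dimension).
Effective length L_e = KL = 2×1.03 m = 2060 mm.
Euler critical load P_cr = π²EI/L_e² = π²×197000×24230/2060² = 11100 N.
P_allow = P_cr/n = 11100/2.1 = 5286 N.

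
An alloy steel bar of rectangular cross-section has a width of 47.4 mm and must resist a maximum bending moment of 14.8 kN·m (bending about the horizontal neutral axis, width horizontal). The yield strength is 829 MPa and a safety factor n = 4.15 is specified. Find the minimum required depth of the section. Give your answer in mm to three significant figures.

h = 96.8 mm

σ_allow = 829/4.15 = 199.8 MPa.
For a rectangular section σ = 6M/(bh²), so h² = 6M/(b σ_allow) = 6×1.4800×10^7/(47.4×199.8) = 9378 mm².
h = 96.84 mm.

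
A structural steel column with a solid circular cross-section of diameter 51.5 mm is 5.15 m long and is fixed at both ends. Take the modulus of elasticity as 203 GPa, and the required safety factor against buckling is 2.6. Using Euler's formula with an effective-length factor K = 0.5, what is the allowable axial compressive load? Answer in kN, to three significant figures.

P_allow = 40.1 kN

I = πd⁴/64 = π×51.5⁴/64 = 345300 mm⁴.
Effective length L_e = KL = 0.5×5.15 m = 2575 mm.
Euler critical load P_cr = π²EI/L_e² = π²×203000×345300/2575² = 104300 N.
P_allow = P_cr/n = 104300/2.6 = 40130 N.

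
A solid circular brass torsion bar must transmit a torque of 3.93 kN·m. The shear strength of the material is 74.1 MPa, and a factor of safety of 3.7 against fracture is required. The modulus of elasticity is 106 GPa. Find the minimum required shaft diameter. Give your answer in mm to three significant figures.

d = 100 mm

Allowable shear stress τ_allow = 74.1/3.7 = 20.03 MPa.
For a solid shaft τ = 16T/(πd³), so d³ = 16T/(π τ_allow) = 16×3930000/(π×20.03) = 999400 mm³.
d = (999400)^(1/3) = 99.98 mm.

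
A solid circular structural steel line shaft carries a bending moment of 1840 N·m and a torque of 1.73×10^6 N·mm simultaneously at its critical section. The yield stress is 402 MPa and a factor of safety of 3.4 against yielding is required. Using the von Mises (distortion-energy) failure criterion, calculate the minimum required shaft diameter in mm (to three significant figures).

d = 58.9 mm

σ_allow = σ_y/n = 402/3.4 = 118.2 MPa.
For a solid shaft σ_b = 32M/(πd³) and τ = 16T/(πd³), so the von Mises stress is σ' = (16/πd³)·√(4M²+3T²).
√(4M²+3T²) = √(4×(1.840×10^6)² + 3×(1.730×10^6)²) = 4.746×10^6 N·mm.
d³ = 16×4.746×10^6/(π×118.2) = 204400 mm³.
d = 58.91 mm.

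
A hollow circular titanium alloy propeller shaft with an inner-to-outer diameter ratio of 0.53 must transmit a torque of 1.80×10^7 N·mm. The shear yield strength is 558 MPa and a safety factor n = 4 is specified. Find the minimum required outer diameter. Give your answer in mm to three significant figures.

d_o = 89.4 mm

τ_allow = 558/4 = 139.5 MPa.
For a hollow shaft τ = 16T/[πd_o³(1−k⁴)] with k = 0.53, so 1−k⁴ = 0.9211.
d_o³ = 16T/[π τ_allow (1−k⁴)] = 16×1.8000×10^7/(π×139.5×0.9211) = 713500 mm³.
d_o = 89.36 mm.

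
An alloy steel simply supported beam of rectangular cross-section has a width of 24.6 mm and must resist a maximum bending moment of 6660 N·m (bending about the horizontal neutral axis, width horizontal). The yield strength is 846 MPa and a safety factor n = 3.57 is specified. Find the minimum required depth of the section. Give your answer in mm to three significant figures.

σ_allow = 846/3.57 = 237.0 MPa.
For a rectangular section σ = 6M/(bh²), so h² = 6M/(b σ_allow) = 6×6660000/(24.6×237.0) = 6855 mm².
h = 82.79 mm.

h = 82.8 mm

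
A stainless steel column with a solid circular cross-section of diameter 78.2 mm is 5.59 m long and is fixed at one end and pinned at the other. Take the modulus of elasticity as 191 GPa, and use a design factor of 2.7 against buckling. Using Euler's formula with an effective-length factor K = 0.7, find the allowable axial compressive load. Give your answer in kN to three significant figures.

I = πd⁴/64 = π×78.2⁴/64 = 1.836×10^6 mm⁴.
Effective length L_e = KL = 0.7×5.59 m = 3913 mm.
Euler critical load P_cr = π²EI/L_e² = π²×191000×1.836×10^6/3913² = 226000 N.
P_allow = P_cr/n = 226000/2.7 = 83700 N.

P_allow = 83.7 kN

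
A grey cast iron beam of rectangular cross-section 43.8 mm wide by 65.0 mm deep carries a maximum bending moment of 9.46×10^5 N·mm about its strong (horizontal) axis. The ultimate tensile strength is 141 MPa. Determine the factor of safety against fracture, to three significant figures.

Section modulus S = bh²/6 = 43.8×65.0²/6 = 30840 mm³.
σ = M/S = 946000/30840 = 30.67 MPa.
n = 141/30.67 = 4.597.

n = 4.60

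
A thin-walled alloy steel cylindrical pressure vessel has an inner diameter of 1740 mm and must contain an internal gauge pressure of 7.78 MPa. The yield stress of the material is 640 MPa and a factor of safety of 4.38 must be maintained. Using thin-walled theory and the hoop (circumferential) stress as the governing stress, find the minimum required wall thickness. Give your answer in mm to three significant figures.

σ_allow = 640/4.38 = 146.1 MPa.
Hoop stress σ_h = pD/(2t), so t = pD/(2σ_allow) = 7.78×1740/(2×146.1) = 46.32 mm.

t = 46.3 mm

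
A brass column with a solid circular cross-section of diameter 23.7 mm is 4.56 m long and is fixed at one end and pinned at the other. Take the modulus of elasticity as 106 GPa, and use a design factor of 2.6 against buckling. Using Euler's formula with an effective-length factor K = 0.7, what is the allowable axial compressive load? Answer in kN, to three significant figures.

I = πd⁴/64 = π×23.7⁴/64 = 15490 mm⁴.
Effective length L_e = KL = 0.7×4.56 m = 3192 mm.
Euler critical load P_cr = π²EI/L_e² = π²×106000×15490/3192² = 1590 N.
P_allow = P_cr/n = 1590/2.6 = 611.6 N.

P_allow = 0.612 kN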